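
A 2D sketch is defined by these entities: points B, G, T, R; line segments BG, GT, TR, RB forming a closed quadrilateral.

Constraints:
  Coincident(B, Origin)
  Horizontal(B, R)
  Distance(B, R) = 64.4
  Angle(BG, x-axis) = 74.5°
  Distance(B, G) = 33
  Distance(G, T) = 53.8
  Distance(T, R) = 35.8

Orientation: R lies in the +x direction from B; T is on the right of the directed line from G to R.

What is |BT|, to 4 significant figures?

36.52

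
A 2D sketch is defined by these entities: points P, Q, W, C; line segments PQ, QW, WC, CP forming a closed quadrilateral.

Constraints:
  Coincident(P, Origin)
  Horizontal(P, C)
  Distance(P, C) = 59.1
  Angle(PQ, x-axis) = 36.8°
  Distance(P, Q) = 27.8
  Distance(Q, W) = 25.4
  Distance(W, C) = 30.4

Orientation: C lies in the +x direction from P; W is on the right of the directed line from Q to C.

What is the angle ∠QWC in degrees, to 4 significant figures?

92.42°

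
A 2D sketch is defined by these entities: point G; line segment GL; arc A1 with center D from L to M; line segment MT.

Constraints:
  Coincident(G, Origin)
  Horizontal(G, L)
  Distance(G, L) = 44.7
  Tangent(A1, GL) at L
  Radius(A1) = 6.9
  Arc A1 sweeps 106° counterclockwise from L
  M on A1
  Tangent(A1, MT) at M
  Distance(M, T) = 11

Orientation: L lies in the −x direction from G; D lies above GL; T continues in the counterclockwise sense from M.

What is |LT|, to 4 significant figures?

19.71

G is at the origin; GL is horizontal with |GL| = 44.7 and L on the −x side, so L = (-44.70, 0.000). The tangent condition forces DL to be normal to GL, so D = L + (0, 6.9) = (-44.70, 6.900). On A1, L sits at bearing -90° from D; a 106° counterclockwise sweep puts M at bearing 16°, so M = D + 6.9·(cos 16°, sin 16°) = (-38.07, 8.802). A1 meets MT tangentially, so DM is at right angles to MT, so MT runs along (−sin 16°, cos 16°); with |MT| = 11.0, T = (-41.10, 19.38). Then |LT| = |T − L| = 19.71.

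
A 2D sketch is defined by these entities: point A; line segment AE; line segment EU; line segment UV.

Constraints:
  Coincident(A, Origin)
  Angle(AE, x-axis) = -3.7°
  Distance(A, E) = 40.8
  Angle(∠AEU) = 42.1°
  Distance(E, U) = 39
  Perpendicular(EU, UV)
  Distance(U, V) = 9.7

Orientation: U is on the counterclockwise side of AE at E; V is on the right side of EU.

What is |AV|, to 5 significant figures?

38.067

A is at the origin; AE runs at -3.7° with length 40.8, so E = 40.8·(cos -3.7°, sin -3.7°) = (40.715, -2.6329). ∠AEU = 42.1°, so EU runs at -3.7° + (180° − 42.1°) = 134.20° from the x-axis; with |EU| = 39.0, U = E + 39.0·(cos 134.20°, sin 134.20°) = (13.526, 25.327). EU ⟂ UV; with |UV| = 9.7 on the right of EU, V = U + 9.7·(0.71691, 0.69717) = (20.480, 32.089). Then |AV| = |V − A| = 38.067.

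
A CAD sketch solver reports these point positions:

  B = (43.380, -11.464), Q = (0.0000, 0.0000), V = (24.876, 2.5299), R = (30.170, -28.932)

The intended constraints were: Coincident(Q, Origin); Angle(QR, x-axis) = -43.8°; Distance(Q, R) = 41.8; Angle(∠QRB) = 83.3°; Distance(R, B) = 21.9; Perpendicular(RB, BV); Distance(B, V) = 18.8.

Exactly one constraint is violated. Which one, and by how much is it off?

Distance(B, V) = 18.8 — off by 4.40.

Q = (0.00, 0.00) ✓; QR at -43.80° ✓; |QR| = 41.80 ✓; ∠QRB = 83.30° ✓; |RB| = 21.90 ✓; ∠(RB, BV) = 90.00° ✓; |BV| = 23.20 ✗.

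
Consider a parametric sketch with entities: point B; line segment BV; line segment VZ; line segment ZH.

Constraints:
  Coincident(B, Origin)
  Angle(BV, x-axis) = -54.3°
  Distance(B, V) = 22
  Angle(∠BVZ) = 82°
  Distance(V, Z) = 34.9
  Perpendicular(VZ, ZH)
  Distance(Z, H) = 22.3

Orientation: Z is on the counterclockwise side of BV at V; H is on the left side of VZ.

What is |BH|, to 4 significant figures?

31.84

B is at the origin; BV runs at -54.3° with length 22.0, so V = 22.0·(cos -54.3°, sin -54.3°) = (12.84, -17.87). ∠BVZ = 82.0°, so VZ runs at -54.3° + (180° − 82.0°) = 43.70° from the x-axis; with |VZ| = 34.9, Z = V + 34.9·(cos 43.70°, sin 43.70°) = (38.07, 6.246). The perpendicularity gives ZH at right angles to VZ; with |ZH| = 22.3 on the left of VZ, H = Z + 22.3·(-0.6909, 0.7230) = (22.66, 22.37). Then |BH| = |H − B| = 31.84.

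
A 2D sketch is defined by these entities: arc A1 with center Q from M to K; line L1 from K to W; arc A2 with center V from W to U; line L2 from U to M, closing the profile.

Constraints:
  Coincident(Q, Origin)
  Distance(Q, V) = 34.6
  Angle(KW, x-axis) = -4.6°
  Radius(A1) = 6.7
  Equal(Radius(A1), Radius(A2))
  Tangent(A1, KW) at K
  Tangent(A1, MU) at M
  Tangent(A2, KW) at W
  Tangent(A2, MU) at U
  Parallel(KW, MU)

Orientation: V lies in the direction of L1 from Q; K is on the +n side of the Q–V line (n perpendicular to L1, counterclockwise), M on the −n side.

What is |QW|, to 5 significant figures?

35.243

Tangency of A1 to both parallel lines with radius 6.7 puts K and M at Q ± 6.7·n: K = (0.53733, 6.6784), M = (-0.53733, -6.6784). Equal radii place W and U the same way about V: W = V + 6.7·n = (35.026, 3.9035), U = V − 6.7·n = (33.951, -9.4533). Then |QW| = |W − Q| = 35.243.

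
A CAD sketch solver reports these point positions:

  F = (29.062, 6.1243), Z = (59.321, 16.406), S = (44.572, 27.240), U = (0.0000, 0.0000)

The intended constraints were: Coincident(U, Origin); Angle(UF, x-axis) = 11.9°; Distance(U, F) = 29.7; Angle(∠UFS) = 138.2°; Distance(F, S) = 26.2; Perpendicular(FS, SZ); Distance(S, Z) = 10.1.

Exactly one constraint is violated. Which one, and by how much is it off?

Distance(S, Z) = 10.1 — off by 8.20.

U = (0.00, 0.00) ✓; UF at 11.90° ✓; |UF| = 29.70 ✓; ∠UFS = 138.2° ✓; |FS| = 26.20 ✓; ∠(FS, SZ) = 90.00° ✓; |SZ| = 18.30 ✗.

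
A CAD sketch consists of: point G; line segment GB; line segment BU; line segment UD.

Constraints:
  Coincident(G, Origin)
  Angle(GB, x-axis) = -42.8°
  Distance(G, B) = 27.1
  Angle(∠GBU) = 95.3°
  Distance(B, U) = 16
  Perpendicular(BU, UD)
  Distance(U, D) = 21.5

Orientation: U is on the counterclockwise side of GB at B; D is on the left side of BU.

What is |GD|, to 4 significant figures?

19.30

∠GBU = 95.3°, so BU runs at -42.8° + (180° − 95.3°) = 41.90° from the x-axis; with |BU| = 16.0, U = B + 16.0·(cos 41.90°, sin 41.90°) = (31.79, -7.728). BU ⟂ UD; with |UD| = 21.5 on the left of BU, D = U + 21.5·(-0.6678, 0.7443) = (17.43, 8.275). Then |GD| = |D − G| = 19.30.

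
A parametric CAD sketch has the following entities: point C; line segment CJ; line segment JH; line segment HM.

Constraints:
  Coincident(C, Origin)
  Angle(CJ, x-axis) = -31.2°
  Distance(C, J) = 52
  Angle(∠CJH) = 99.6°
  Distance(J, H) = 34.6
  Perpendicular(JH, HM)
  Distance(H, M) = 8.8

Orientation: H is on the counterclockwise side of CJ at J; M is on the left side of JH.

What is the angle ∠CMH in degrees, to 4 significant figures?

134.5°

C is at the origin; CJ runs at -31.2° with length 52.0, so J = 52.0·(cos -31.2°, sin -31.2°) = (44.48, -26.94). ∠CJH = 99.6°, so JH runs at -31.2° + (180° − 99.6°) = 49.20° from the x-axis; with |JH| = 34.6, H = J + 34.6·(cos 49.20°, sin 49.20°) = (67.09, -0.7454). JH is perpendicular to HM; with |HM| = 8.8 on the left of JH, M = H + 8.8·(-0.7570, 0.6534) = (60.43, 5.005). Then cos ∠CMH = MC·MH / (|MC||MH|), giving 134.5°.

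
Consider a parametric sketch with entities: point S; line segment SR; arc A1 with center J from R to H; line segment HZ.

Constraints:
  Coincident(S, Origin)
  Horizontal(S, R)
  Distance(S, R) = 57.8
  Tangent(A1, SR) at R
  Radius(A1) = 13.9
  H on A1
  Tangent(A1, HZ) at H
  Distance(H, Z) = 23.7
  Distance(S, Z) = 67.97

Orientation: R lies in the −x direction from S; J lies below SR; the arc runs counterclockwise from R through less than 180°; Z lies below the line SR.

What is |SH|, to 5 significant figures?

72.320

Checks: S.y = 0.00, R.y = 0.00 ✓; |JH| = 13.90 ✓; ∠(JH, HZ) = 90.00° ✓; |HZ| = 23.70 ✓; |SZ| = 67.97 ✓.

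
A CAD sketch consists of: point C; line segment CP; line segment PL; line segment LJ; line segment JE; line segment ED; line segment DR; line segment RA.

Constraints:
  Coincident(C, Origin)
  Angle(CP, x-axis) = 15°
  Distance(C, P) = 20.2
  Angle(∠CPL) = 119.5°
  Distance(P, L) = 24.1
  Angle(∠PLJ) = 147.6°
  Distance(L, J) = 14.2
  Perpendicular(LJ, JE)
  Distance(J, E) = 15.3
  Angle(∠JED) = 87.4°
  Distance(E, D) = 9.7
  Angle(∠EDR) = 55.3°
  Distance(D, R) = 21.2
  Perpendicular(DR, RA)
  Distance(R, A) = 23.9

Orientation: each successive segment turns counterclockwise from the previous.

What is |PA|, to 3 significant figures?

56.7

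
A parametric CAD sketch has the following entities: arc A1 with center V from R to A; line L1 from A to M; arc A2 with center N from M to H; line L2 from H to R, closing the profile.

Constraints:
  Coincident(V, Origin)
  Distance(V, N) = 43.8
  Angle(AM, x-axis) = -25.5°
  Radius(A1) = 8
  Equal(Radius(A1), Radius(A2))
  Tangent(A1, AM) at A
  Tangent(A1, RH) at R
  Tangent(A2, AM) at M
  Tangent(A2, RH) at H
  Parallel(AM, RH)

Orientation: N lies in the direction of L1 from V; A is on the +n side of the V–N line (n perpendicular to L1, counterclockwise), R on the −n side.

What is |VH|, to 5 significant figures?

44.525

The slot axis is L1's direction at -25.5°, so u = (cos -25.5°, sin -25.5°) = (0.90259, -0.43051) and n = (−sin -25.5°, cos -25.5°) = (0.43051, 0.90259). V is at the origin and N lies 43.8 along u from V, so N = 43.8·u = (39.533, -18.856). Tangency of A1 to both parallel lines with radius 8.0 puts A and R at V ± 8.0·n: A = (3.4441, 7.2207), R = (-3.4441, -7.2207). Equal radii place M and H the same way about N: M = N + 8.0·n = (42.977, -11.636), H = N − 8.0·n = (36.089, -26.077). Then |VH| = |H − V| = 44.525.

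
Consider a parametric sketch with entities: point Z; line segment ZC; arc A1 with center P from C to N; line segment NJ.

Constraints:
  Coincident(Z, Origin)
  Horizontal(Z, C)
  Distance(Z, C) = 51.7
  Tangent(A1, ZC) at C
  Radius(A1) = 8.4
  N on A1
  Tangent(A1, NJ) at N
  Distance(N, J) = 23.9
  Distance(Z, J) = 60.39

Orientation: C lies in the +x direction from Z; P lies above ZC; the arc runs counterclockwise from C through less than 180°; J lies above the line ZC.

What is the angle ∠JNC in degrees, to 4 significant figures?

123.5°

Z is at the origin; Z and C share the same y with |ZC| = 51.7 and C on the +x side, so C = (51.70, 0.000). A1 meets ZC tangentially, so PC is at right angles to ZC, so P = C + (0, 8.4) = (51.70, 8.400). Since PN ⟂ NJ (tangency), |PJ| = √(8.4² + 23.9²) = 25.33 regardless of where N sits on A1. So J lies on both circle(Z, 60.39) and circle(P, 25.33); the above-ZC intersection is J = (50.12, 33.68). N is the foot of the tangent from J: N = (59.44, 11.67).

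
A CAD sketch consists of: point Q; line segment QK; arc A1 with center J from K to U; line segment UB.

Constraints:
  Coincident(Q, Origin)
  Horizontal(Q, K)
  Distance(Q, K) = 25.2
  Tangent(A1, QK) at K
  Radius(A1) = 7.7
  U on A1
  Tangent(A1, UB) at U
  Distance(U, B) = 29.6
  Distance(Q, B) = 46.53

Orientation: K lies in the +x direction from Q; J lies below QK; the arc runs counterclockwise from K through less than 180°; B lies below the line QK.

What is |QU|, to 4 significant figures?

20.42

Checks: |JU| = 7.700 ✓; ∠(JU, UB) = 90.00° ✓; |UB| = 29.60 ✓; |QB| = 46.53 ✓.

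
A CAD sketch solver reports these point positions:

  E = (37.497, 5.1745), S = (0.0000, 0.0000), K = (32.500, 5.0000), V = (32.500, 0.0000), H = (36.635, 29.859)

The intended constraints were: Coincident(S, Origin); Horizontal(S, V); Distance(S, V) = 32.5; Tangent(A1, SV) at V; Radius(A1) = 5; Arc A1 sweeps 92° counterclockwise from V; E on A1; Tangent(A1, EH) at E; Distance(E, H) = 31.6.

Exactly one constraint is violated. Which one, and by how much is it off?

Distance(E, H) = 31.6 — off by 6.90.

S = (0.00, 0.00) ✓; S.y = 0.00, V.y = 0.00 ✓; |SV| = 32.50 ✓; ∠(KV, VS) = 90.00° ✓; |KV| = 5.000 ✓; bearing(K→E) − bearing(K→V) = 92.00° ✓; |KE| = 5.000 ✓; ∠(KE, EH) = 90.00° ✓; |EH| = 24.70 ✗.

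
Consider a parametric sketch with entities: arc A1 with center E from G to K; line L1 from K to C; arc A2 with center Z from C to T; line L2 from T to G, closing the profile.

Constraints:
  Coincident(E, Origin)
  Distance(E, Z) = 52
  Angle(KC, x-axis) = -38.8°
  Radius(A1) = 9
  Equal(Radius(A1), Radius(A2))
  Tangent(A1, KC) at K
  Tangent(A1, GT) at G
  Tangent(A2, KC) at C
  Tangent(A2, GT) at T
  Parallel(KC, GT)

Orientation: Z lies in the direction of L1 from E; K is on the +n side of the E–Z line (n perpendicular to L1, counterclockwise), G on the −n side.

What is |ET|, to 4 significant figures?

52.77

The slot axis is L1's direction at -38.8°, so u = (cos -38.8°, sin -38.8°) = (0.7793, -0.6266) and n = (−sin -38.8°, cos -38.8°) = (0.6266, 0.7793). E is at the origin and Z lies 52.0 along u from E, so Z = 52.0·u = (40.53, -32.58). Tangency of A1 to both parallel lines with radius 9.0 puts K and G at E ± 9.0·n: K = (5.639, 7.014), G = (-5.639, -7.014). Equal radii place C and T the same way about Z: C = Z + 9.0·n = (46.17, -25.57), T = Z − 9.0·n = (34.89, -39.60). Then |ET| = |T − E| = 52.77.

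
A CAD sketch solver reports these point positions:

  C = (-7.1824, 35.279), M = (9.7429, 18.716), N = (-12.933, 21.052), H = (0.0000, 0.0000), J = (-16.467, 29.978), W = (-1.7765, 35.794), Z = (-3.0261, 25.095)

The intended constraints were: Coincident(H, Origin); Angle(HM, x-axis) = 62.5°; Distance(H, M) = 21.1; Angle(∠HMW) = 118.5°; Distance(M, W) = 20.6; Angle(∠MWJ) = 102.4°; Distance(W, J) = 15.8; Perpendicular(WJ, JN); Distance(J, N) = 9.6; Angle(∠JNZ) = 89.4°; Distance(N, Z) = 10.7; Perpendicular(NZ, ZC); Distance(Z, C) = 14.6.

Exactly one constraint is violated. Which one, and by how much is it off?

Distance(Z, C) = 14.6 — off by 3.60.

H = (0.00, 0.00) ✓; HM at 62.50° ✓; |HM| = 21.10 ✓; ∠HMW = 118.5° ✓; |MW| = 20.60 ✓; ∠MWJ = 102.4° ✓; |WJ| = 15.80 ✓; ∠(WJ, JN) = 90.00° ✓; |JN| = 9.600 ✓; ∠JNZ = 89.40° ✓; |NZ| = 10.70 ✓; ∠(NZ, ZC) = 90.00° ✓; |ZC| = 11.00 ✗.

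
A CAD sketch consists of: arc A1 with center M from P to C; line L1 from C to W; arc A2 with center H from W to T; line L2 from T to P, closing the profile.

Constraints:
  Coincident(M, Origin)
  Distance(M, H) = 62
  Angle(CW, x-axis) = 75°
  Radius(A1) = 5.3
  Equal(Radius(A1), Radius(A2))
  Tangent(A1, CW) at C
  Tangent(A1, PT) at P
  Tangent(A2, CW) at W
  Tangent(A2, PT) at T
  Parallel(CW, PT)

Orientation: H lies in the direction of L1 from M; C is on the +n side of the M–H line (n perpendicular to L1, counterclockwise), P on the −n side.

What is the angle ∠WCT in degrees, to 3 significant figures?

9.70°

The slot axis is L1's direction at 75.0°, so u = (cos 75.0°, sin 75.0°) = (0.259, 0.966) and n = (−sin 75.0°, cos 75.0°) = (-0.966, 0.259). M is at the origin and H lies 62.0 along u from M, so H = 62.0·u = (16.0, 59.9). Tangency of A1 to both parallel lines with radius 5.3 puts C and P at M ± 5.3·n: C = (-5.12, 1.37), P = (5.12, -1.37). Equal radii place W and T the same way about H: W = H + 5.3·n = (10.9, 61.3), T = H − 5.3·n = (21.2, 58.5). Then cos ∠WCT = CW·CT / (|CW||CT|), giving 9.70°.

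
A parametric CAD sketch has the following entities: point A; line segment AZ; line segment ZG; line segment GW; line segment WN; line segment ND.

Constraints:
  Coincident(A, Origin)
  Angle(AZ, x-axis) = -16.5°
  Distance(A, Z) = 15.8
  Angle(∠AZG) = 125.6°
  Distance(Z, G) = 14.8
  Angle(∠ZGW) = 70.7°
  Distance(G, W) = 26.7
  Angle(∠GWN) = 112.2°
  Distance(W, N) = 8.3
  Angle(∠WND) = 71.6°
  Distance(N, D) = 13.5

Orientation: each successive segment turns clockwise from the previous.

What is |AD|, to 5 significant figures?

10.494

∠GWN = 112.2° gives WN at 112.00° from the x-axis; with |WN| = 8.3, N = (-9.8169, -10.684). ∠WND = 71.6° gives ND at 3.6000° from the x-axis; with |ND| = 13.5, D = (3.6565, -9.8362). Then |AD| = |D − A| = 10.494.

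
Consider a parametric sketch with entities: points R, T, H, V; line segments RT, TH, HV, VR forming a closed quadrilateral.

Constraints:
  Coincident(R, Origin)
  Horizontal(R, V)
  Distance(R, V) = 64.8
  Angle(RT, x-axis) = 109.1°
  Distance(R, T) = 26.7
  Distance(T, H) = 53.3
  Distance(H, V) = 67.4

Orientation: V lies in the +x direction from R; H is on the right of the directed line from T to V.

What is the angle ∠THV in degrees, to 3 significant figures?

79.3°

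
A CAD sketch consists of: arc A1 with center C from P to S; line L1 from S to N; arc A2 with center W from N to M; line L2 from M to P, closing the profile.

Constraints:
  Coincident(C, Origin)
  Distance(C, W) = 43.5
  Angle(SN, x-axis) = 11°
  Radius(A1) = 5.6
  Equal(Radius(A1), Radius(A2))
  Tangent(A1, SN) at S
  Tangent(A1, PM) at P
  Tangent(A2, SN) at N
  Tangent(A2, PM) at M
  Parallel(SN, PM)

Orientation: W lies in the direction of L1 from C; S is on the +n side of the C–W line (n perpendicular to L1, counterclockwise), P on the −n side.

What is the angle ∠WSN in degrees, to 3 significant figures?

7.34°

The slot axis is L1's direction at 11.0°, so u = (cos 11.0°, sin 11.0°) = (0.982, 0.191) and n = (−sin 11.0°, cos 11.0°) = (-0.191, 0.982). C is at the origin and W lies 43.5 along u from C, so W = 43.5·u = (42.7, 8.30). Tangency of A1 to both parallel lines with radius 5.6 puts S and P at C ± 5.6·n: S = (-1.07, 5.50), P = (1.07, -5.50). Equal radii place N and M the same way about W: N = W + 5.6·n = (41.6, 13.8), M = W − 5.6·n = (43.8, 2.80). Then cos ∠WSN = SW·SN / (|SW||SN|), giving 7.34°.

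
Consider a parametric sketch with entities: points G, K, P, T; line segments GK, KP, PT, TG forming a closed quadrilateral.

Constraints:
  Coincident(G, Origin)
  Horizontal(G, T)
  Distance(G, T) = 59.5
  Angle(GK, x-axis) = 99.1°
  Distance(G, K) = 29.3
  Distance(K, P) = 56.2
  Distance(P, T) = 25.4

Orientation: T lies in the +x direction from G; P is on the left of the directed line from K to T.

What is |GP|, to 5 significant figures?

56.710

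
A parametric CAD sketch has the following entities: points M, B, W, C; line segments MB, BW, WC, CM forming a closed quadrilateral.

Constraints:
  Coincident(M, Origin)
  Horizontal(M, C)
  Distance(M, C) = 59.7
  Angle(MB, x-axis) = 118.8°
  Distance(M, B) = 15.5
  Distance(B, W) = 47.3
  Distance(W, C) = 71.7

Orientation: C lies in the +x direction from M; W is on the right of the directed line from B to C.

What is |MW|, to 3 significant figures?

33.8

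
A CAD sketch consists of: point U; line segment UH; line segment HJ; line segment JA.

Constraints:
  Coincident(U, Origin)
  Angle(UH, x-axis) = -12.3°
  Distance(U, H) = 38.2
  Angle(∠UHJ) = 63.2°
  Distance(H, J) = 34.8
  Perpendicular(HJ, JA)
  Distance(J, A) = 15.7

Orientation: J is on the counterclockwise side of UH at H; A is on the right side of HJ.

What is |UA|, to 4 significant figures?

52.81

∠UHJ = 63.2°, so HJ runs at -12.3° + (180° − 63.2°) = 104.5° from the x-axis; with |HJ| = 34.8, J = H + 34.8·(cos 104.5°, sin 104.5°) = (28.61, 25.55). The perpendicularity gives JA at right angles to HJ; with |JA| = 15.7 on the right of HJ, A = J + 15.7·(0.9681, 0.2504) = (43.81, 29.48). Then |UA| = |A − U| = 52.81.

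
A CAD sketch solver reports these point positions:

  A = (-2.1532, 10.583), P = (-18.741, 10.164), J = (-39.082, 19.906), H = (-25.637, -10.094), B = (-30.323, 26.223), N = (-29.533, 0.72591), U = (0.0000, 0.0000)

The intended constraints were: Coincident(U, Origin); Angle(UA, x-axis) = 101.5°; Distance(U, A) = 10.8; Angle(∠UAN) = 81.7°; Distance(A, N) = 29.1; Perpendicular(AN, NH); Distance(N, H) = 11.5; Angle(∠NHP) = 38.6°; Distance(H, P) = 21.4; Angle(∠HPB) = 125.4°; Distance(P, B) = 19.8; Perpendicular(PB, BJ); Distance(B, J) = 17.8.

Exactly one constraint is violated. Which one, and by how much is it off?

Distance(B, J) = 17.8 — off by 7.00.

U = (0.00, 0.00) ✓; UA at 101.5° ✓; |UA| = 10.80 ✓; ∠UAN = 81.70° ✓; |AN| = 29.10 ✓; ∠(AN, NH) = 90.00° ✓; |NH| = 11.50 ✓; ∠NHP = 38.60° ✓; |HP| = 21.40 ✓; ∠HPB = 125.4° ✓; |PB| = 19.80 ✓; ∠(PB, BJ) = 90.00° ✓; |BJ| = 10.80 ✗.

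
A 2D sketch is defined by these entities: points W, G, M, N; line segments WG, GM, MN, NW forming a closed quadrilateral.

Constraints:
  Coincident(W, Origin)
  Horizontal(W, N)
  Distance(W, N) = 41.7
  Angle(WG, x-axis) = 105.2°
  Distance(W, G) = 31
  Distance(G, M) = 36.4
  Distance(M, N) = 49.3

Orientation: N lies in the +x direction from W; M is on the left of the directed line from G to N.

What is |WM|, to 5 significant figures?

52.246

W is at the origin; W and N share the same y with |WN| = 41.7 and N in +x, so N = (41.7, 0). WG runs at 105.2° with |WG| = 31.0, so G = (-8.1279, 29.916). M is determined by |GM| = 36.4 and |MN| = 49.3 together: it lies at the intersection of circle(G, 36.4) and circle(N, 49.3). With |GN| = 58.118, the foot of the radical line on GN is 19.548 from G and the perpendicular offset is √(36.4² − 19.548²) = 30.705. Taking the left-of-GN solution: M = (24.437, 46.179).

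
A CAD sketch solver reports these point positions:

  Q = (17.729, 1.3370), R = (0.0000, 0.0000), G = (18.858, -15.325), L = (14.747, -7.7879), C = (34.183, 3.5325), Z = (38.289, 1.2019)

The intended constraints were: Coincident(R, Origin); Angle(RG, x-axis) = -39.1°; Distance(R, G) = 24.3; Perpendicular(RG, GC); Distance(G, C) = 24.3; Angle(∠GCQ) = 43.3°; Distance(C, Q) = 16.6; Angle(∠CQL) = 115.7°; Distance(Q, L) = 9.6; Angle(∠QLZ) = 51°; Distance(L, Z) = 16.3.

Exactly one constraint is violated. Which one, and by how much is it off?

Distance(L, Z) = 16.3 — off by 8.90.

R = (0.00, 0.00) ✓; RG at -39.10° ✓; |RG| = 24.30 ✓; ∠(RG, GC) = 90.00° ✓; |GC| = 24.30 ✓; ∠GCQ = 43.30° ✓; |CQ| = 16.60 ✓; ∠CQL = 115.7° ✓; |QL| = 9.600 ✓; ∠QLZ = 51.00° ✓; |LZ| = 25.20 ✗.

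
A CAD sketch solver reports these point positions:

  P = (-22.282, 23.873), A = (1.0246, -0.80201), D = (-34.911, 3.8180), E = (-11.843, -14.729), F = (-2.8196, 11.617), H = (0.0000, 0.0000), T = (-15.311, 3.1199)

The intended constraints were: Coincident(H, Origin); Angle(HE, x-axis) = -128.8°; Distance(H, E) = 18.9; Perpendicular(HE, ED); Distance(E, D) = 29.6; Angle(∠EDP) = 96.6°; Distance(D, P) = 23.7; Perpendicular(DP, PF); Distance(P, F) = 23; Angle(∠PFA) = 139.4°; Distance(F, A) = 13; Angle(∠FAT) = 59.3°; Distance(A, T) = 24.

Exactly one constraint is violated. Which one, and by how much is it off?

Distance(A, T) = 24 — off by 7.20.

H = (0.00, 0.00) ✓; HE at -128.8° ✓; |HE| = 18.90 ✓; ∠(HE, ED) = 90.00° ✓; |ED| = 29.60 ✓; ∠EDP = 96.60° ✓; |DP| = 23.70 ✓; ∠(DP, PF) = 90.00° ✓; |PF| = 23.00 ✓; ∠PFA = 139.4° ✓; |FA| = 13.00 ✓; ∠FAT = 59.30° ✓; |AT| = 16.80 ✗.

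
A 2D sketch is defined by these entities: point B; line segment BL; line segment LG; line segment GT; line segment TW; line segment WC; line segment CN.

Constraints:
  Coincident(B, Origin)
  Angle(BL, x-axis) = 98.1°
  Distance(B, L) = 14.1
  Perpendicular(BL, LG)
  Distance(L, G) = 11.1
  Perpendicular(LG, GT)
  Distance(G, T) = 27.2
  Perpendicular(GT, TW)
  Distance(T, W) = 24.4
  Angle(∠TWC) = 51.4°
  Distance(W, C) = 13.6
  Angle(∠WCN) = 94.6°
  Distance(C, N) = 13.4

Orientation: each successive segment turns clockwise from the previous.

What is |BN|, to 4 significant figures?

11.79

∠TWC = 51.4° gives WC at 59.50° from the x-axis; with |WC| = 13.6, C = (-4.419, -3.125). ∠WCN = 94.6° gives CN at -25.90° from the x-axis; with |CN| = 13.4, N = (7.635, -8.978). Then |BN| = |N − B| = 11.79.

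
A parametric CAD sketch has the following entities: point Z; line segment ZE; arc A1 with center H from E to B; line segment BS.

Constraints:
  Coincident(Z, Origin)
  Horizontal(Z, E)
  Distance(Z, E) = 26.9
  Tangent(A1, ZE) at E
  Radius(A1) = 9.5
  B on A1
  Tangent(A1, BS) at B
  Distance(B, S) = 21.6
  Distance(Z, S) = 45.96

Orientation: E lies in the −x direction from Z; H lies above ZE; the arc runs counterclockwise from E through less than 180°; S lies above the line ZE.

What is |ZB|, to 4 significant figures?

24.70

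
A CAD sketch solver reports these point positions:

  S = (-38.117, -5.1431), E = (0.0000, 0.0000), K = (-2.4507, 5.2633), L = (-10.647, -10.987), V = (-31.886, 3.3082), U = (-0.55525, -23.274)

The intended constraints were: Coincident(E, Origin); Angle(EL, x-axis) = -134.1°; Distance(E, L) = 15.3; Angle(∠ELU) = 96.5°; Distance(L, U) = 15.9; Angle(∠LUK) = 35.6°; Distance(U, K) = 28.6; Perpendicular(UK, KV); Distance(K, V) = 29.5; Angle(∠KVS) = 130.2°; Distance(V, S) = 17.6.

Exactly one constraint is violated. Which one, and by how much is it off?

Distance(V, S) = 17.6 — off by 7.10.

E = (0.00, 0.00) ✓; EL at -134.1° ✓; |EL| = 15.30 ✓; ∠ELU = 96.50° ✓; |LU| = 15.90 ✓; ∠LUK = 35.60° ✓; |UK| = 28.60 ✓; ∠(UK, KV) = 90.00° ✓; |KV| = 29.50 ✓; ∠KVS = 130.2° ✓; |VS| = 10.50 ✗.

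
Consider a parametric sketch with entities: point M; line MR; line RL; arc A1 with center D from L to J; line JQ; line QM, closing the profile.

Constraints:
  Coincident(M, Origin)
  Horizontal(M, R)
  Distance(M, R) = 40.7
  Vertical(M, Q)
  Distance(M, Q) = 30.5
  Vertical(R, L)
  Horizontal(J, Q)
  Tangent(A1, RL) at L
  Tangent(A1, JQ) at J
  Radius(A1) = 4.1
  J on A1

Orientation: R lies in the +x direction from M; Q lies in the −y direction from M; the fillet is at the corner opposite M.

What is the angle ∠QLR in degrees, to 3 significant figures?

95.8°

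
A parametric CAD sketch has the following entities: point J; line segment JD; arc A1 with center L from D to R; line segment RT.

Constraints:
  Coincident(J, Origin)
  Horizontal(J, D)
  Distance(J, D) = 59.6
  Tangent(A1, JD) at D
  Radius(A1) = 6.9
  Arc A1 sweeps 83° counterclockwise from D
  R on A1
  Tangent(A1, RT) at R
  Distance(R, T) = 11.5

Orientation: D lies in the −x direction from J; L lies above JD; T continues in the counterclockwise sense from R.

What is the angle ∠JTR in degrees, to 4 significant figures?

78.21°

J is at the origin; JD is horizontal with |JD| = 59.6 and D on the −x side, so D = (-59.60, 0.000). Since A1 is tangent to JD there, LD ⟂ JD, so L = D + (0, 6.9) = (-59.60, 6.900). On A1, D sits at bearing -90° from L; an 83° counterclockwise sweep puts R at bearing -7°, so R = L + 6.9·(cos -7°, sin -7°) = (-52.75, 6.059). The tangent condition forces LR to be normal to RT, so RT runs along (−sin -7°, cos -7°); with |RT| = 11.5, T = (-51.35, 17.47). Then cos ∠JTR = TJ·TR / (|TJ||TR|), giving 78.21°.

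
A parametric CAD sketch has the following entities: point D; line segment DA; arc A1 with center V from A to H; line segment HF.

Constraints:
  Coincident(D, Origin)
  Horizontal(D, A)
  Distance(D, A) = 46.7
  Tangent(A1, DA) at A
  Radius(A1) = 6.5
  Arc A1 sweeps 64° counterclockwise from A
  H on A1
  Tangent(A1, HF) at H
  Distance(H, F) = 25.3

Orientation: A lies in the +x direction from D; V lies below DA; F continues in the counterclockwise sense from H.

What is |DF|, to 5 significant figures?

39.781

On A1, A sits at bearing 90° from V; a 64° counterclockwise sweep puts H at bearing 154°, so H = V + 6.5·(cos 154°, sin 154°) = (40.858, -3.6506). The tangent condition forces VH to be normal to HF, so HF runs along (−sin 154°, cos 154°); with |HF| = 25.3, F = (29.767, -26.390). Then |DF| = |F − D| = 39.781.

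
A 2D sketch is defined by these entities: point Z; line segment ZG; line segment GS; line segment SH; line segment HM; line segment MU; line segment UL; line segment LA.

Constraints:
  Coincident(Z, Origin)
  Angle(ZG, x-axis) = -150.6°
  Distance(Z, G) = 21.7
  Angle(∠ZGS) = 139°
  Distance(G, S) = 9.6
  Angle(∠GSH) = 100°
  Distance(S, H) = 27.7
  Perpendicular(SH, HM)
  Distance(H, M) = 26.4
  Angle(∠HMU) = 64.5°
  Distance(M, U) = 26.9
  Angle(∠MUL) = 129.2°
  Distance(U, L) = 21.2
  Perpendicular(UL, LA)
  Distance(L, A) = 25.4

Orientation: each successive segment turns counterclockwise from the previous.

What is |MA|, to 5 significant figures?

38.472

Z is at the origin; ZG runs at -150.6° with length 21.7, so G = (-18.905, -10.653). ∠ZGS = 139.0° gives GS at -109.60° from the x-axis; with |GS| = 9.6, S = (-22.126, -19.696). ∠GSH = 100.0° gives SH at -29.600° from the x-axis; with |SH| = 27.7, H = (1.9593, -33.379). The perpendicularity gives HM at right angles to SH, so HM runs at 60.400°; with |HM| = 26.4, M = (14.999, -10.424). ∠HMU = 64.5° gives MU at 175.90° from the x-axis; with |MU| = 26.9, U = (-11.832, -8.5006). ∠MUL = 129.2° gives UL at -133.30° from the x-axis; with |UL| = 21.2, L = (-26.371, -23.929). The perpendicularity gives LA at right angles to UL, so LA runs at -43.300°; with |LA| = 25.4, A = (-7.8857, -41.349). Then |MA| = |A − M| = 38.472.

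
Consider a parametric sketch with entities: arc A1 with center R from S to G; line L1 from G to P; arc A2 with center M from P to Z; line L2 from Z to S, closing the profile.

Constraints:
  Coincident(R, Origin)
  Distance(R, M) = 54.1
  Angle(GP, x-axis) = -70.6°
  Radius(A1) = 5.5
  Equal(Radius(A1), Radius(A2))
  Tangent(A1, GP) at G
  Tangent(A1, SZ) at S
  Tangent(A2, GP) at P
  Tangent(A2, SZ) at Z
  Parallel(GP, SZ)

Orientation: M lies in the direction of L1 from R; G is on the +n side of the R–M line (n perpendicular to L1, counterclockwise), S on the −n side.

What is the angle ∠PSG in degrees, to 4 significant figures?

78.51°

Tangency of A1 to both parallel lines with radius 5.5 puts G and S at R ± 5.5·n: G = (5.188, 1.827), S = (-5.188, -1.827). Equal radii place P and Z the same way about M: P = M + 5.5·n = (23.16, -49.20), Z = M − 5.5·n = (12.78, -52.86). Then cos ∠PSG = SP·SG / (|SP||SG|), giving 78.51°.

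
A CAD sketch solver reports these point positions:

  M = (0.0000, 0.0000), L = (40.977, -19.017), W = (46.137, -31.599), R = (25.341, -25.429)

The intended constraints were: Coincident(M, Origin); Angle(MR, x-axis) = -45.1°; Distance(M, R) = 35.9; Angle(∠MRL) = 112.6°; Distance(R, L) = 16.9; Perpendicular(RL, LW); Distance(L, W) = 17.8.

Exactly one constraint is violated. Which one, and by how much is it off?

Distance(L, W) = 17.8 — off by 4.20.

M = (0.00, 0.00) ✓; MR at -45.10° ✓; |MR| = 35.90 ✓; ∠MRL = 112.6° ✓; |RL| = 16.90 ✓; ∠(RL, LW) = 90.00° ✓; |LW| = 13.60 ✗.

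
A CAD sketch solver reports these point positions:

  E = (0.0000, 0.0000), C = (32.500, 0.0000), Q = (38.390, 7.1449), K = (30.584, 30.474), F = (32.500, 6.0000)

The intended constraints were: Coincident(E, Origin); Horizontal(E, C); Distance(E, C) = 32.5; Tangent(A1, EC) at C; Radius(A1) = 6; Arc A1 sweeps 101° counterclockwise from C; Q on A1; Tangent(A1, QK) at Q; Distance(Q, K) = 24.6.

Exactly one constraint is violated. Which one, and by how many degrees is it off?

Tangent(A1, QK) at Q — off by 7.50°.

E = (0.00, 0.00) ✓; E.y = 0.00, C.y = 0.00 ✓; |EC| = 32.50 ✓; ∠(FC, CE) = 90.00° ✓; |FC| = 6.000 ✓; bearing(F→Q) − bearing(F→C) = 101.0° ✓; |FQ| = 6.000 ✓; ∠(FQ, QK) = 82.50° ✗; |QK| = 24.60 ✓.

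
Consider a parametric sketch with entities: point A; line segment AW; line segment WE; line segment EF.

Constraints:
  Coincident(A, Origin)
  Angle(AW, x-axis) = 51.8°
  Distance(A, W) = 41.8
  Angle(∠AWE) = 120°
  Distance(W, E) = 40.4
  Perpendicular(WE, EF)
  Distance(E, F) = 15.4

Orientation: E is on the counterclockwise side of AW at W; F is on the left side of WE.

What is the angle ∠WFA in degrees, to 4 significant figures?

39.61°

A is at the origin; AW runs at 51.8° with length 41.8, so W = 41.8·(cos 51.8°, sin 51.8°) = (25.85, 32.85). ∠AWE = 120.0°, so WE runs at 51.8° + (180° − 120.0°) = 111.8° from the x-axis; with |WE| = 40.4, E = W + 40.4·(cos 111.8°, sin 111.8°) = (10.85, 70.36). WE is perpendicular to EF; with |EF| = 15.4 on the left of WE, F = E + 15.4·(-0.9285, -0.3714) = (-3.452, 64.64). Then cos ∠WFA = FW·FA / (|FW||FA|), giving 39.61°.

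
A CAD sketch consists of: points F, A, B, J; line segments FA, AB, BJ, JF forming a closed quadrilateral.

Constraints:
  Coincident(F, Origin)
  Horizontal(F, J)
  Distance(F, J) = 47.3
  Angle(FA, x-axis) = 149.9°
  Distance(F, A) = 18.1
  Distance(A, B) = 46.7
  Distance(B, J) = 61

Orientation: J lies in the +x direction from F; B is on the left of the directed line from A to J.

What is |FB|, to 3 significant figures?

49.2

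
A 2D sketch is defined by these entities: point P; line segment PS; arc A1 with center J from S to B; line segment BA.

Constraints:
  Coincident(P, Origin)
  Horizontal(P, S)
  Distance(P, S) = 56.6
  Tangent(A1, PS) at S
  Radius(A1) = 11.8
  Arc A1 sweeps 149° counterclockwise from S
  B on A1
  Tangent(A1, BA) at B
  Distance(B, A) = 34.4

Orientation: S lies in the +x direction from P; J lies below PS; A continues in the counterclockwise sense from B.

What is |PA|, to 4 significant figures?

89.29

P is at the origin; PS is horizontal with |PS| = 56.6 and S on the +x side, so S = (56.60, 0.000). The tangent condition forces JS to be normal to PS, so J = S + (0, -11.8) = (56.60, -11.80). On A1, S sits at bearing 90° from J; a 149° counterclockwise sweep puts B at bearing 239°, so B = J + 11.8·(cos 239°, sin 239°) = (50.52, -21.91). Tangency of A1 to BA means the radius JB is perpendicular to BA, so BA runs along (−sin 239°, cos 239°); with |BA| = 34.4, A = (80.01, -39.63). Then |PA| = |A − P| = 89.29.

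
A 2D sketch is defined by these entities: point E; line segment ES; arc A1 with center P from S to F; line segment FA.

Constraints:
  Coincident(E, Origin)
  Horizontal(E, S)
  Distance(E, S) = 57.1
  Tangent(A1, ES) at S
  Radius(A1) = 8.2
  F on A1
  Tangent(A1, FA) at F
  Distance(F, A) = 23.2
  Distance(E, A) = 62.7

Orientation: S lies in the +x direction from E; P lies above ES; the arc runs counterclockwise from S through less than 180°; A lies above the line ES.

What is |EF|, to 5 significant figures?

65.473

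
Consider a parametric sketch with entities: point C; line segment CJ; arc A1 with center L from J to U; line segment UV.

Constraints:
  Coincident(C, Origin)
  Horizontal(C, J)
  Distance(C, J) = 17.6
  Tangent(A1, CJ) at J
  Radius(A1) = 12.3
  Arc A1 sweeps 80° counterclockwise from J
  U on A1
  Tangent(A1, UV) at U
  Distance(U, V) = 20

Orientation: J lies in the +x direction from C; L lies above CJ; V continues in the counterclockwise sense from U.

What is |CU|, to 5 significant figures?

31.404

C is at the origin; C and J share the same y with |CJ| = 17.6 and J on the +x side, so J = (17.600, 0.0000). Since A1 is tangent to CJ there, LJ ⟂ CJ, so L = J + (0, 12.3) = (17.600, 12.300). On A1, J sits at bearing -90° from L; an 80° counterclockwise sweep puts U at bearing -10°, so U = L + 12.3·(cos -10°, sin -10°) = (29.713, 10.164). Then |CU| = |U − C| = 31.404.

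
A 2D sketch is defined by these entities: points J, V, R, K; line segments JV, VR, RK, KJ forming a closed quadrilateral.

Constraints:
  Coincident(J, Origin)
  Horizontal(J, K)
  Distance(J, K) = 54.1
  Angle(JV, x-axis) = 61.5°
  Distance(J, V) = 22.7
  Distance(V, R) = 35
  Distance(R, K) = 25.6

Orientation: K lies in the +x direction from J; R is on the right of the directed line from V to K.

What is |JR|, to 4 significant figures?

31.58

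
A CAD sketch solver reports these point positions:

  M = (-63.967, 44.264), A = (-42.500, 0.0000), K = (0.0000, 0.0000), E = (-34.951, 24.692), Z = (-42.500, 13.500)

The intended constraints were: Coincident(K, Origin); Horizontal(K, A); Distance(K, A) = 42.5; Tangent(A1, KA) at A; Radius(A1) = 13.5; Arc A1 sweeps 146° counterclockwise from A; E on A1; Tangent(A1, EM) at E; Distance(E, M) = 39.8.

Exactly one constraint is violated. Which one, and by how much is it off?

Distance(E, M) = 39.8 — off by 4.80.

K = (0.00, 0.00) ✓; K.y = 0.00, A.y = 0.00 ✓; |KA| = 42.50 ✓; ∠(ZA, AK) = 90.00° ✓; |ZA| = 13.50 ✓; bearing(Z→E) − bearing(Z→A) = 146.0° ✓; |ZE| = 13.50 ✓; ∠(ZE, EM) = 90.00° ✓; |EM| = 35.00 ✗.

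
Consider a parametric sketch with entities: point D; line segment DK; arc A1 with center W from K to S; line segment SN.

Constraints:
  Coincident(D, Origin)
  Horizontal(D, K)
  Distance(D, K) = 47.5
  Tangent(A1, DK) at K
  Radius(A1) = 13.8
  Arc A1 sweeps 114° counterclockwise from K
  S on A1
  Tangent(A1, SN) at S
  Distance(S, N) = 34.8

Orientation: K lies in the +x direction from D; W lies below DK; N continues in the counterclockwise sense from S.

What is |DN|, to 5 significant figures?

70.905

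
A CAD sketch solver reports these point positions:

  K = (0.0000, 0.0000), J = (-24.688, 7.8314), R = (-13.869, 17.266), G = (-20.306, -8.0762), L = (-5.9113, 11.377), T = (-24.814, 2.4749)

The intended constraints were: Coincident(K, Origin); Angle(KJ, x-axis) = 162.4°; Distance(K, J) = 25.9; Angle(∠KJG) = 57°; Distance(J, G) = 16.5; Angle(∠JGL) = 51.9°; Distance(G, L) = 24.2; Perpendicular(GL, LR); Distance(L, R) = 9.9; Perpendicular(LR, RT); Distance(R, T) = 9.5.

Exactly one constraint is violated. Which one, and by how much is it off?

Distance(R, T) = 9.5 — off by 8.90.

K = (0.00, 0.00) ✓; KJ at 162.4° ✓; |KJ| = 25.90 ✓; ∠KJG = 57.00° ✓; |JG| = 16.50 ✓; ∠JGL = 51.90° ✓; |GL| = 24.20 ✓; ∠(GL, LR) = 90.00° ✓; |LR| = 9.900 ✓; ∠(LR, RT) = 90.00° ✓; |RT| = 18.40 ✗.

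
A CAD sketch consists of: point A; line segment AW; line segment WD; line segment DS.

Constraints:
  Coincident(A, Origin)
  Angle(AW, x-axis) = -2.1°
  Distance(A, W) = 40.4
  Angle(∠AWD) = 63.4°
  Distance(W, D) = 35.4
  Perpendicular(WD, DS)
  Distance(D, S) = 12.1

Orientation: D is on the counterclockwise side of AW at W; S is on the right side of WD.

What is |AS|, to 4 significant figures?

51.24

∠AWD = 63.4°, so WD runs at -2.1° + (180° − 63.4°) = 114.5° from the x-axis; with |WD| = 35.4, D = W + 35.4·(cos 114.5°, sin 114.5°) = (25.69, 30.73). WD ⟂ DS; with |DS| = 12.1 on the right of WD, S = D + 12.1·(0.9100, 0.4147) = (36.70, 35.75). Then |AS| = |S − A| = 51.24.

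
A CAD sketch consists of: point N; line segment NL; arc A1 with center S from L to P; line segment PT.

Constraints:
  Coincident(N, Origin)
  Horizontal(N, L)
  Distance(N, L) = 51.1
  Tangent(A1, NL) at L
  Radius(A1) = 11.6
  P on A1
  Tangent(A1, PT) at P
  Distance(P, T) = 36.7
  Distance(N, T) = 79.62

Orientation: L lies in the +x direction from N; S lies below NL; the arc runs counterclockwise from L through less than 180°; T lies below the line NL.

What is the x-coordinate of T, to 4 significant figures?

63.49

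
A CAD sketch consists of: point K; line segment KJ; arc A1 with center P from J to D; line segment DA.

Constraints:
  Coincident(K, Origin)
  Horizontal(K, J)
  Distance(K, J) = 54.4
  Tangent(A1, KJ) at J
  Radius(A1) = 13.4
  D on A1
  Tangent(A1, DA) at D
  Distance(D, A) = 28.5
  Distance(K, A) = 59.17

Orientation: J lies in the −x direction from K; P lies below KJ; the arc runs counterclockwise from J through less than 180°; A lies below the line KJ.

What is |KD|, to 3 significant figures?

67.4

Checks: |KJ| = 54.40 ✓; ∠(PJ, JK) = 90.00° ✓; |PJ| = 13.40 ✓; |PD| = 13.40 ✓; ∠(PD, DA) = 90.00° ✓; |DA| = 28.50 ✓; |KA| = 59.17 ✓.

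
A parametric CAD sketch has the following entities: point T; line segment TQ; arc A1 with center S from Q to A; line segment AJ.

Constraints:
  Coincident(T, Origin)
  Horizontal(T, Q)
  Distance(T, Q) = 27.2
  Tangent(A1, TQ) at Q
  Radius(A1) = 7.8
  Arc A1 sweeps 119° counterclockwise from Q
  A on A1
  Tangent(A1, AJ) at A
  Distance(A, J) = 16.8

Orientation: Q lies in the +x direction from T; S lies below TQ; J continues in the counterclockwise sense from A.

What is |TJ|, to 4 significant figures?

38.78

T is at the origin; T and Q share the same y with |TQ| = 27.2 and Q on the +x side, so Q = (27.20, 0.000). Tangency of A1 to TQ means the radius SQ is perpendicular to TQ, so S = Q + (0, -7.8) = (27.20, -7.800). On A1, Q sits at bearing 90° from S; a 119° counterclockwise sweep puts A at bearing 209°, so A = S + 7.8·(cos 209°, sin 209°) = (20.38, -11.58). Tangency of A1 to AJ means the radius SA is perpendicular to AJ, so AJ runs along (−sin 209°, cos 209°); with |AJ| = 16.8, J = (28.52, -26.28). Then |TJ| = |J − T| = 38.78.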